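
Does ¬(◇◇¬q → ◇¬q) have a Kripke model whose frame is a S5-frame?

No, unsatisfiable

1. ¬(◇◇¬q → ◇¬q), 0
2. ◇◇¬q, 0   [¬→-rule on 1]
3. ¬◇¬q, 0   [¬→-rule on 1]
4. q, 0   [¬◇-rule on 3 via 0R0]
5. ◇¬q, 1   [◇-rule on 2: fresh world 1, 0R1]
6. q, 1   [¬◇-rule on 3 via 0R1]
7. ¬q, 2   [◇-rule on 5: fresh world 2, 1R2]
8. q, 2   [¬◇-rule on 3 via 0R2]
Accessibility: 0R0, 0R1, 0R2, 1R0, 1R1, 1R2, 2R0, 2R1, 2R2
Branch closes: q and ¬q both at 2.
(One branch shown.) All branches close.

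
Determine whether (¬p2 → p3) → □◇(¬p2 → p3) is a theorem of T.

Not valid

Tableau for the negation ¬((¬p2 → p3) → □◇(¬p2 → p3)):
1. ¬((¬p2 → p3) → □◇(¬p2 → p3)), w0
2. ¬p2 → p3, w0
3. ¬□◇(¬p2 → p3), w0
4. p3, w0
5. ¬◇(¬p2 → p3), w1
6. ¬(¬p2 → p3), w1
7. ¬p2, w1
8. ¬p3, w1
Accessibility: w0Rw0, w0Rw1, w1Rw1
The negation has an open branch (countermodel exists).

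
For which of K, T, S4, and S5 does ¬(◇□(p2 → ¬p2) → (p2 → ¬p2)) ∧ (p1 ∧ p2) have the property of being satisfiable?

S5-tableau for the formula:
1. ¬(◇□(p2 → ¬p2) → (p2 → ¬p2)) ∧ (p1 ∧ p2), w0
2. ¬(◇□(p2 → ¬p2) → (p2 → ¬p2)), w0
3. p1 ∧ p2, w0
4. ◇□(p2 → ¬p2), w0
5. ¬(p2 → ¬p2), w0
6. p1, w0
7. p2, w0
8. □(p2 → ¬p2), w1
9. p2 → ¬p2, w0
10. p2 → ¬p2, w1
11. ¬p2, w0
Accessibility: w0Rw0, w0Rw1, w1Rw0, w1Rw1
Branch closes: p2 and ¬p2 both at w0.
Every branch closes (one shown): unsatisfiable in S5.
S4-tableau for the formula:
1. ¬(◇□(p2 → ¬p2) → (p2 → ¬p2)) ∧ (p1 ∧ p2), w0
2. ¬(◇□(p2 → ¬p2) → (p2 → ¬p2)), w0
3. p1 ∧ p2, w0
4. ◇□(p2 → ¬p2), w0
5. ¬(p2 → ¬p2), w0
6. p1, w0
7. p2, w0
8. □(p2 → ¬p2), w1
9. p2 → ¬p2, w1
10. ¬p2, w1
Accessibility: w0Rw0, w0Rw1, w1Rw1
Complete open branch: satisfiable in S4, hence also in K, T (this S4-model is also a K-model and a T-model).

K, T, S4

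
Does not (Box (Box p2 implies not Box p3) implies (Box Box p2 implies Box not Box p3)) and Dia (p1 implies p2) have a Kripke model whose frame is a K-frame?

No, unsatisfiable

1. not (Box (Box p2 implies not Box p3) implies (Box Box p2 implies Box not Box p3)) and Dia (p1 implies p2), u
2. not (Box (Box p2 implies not Box p3) implies (Box Box p2 implies Box not Box p3)), u   [and-rule on 1]
3. Dia (p1 implies p2), u   [and-rule on 1]
4. Box (Box p2 implies not Box p3), u   [neg-implies-rule on 2]
5. not (Box Box p2 implies Box not Box p3), u   [neg-implies-rule on 2]
6. Box Box p2, u   [neg-implies-rule on 5]
7. not Box not Box p3, u   [neg-implies-rule on 5]
8. p1 implies p2, v   [Dia-rule on 3: fresh world v, uRv]
9. Box p2 implies not Box p3, v   [Box-rule on 4 via uRv]
10. Box p2, v   [Box-rule on 6 via uRv]
11. p2, v   [implies-rule on 8 (branches; this branch)]
12. not Box p3, v   [implies-rule on 9 (branches; this branch)]
13. Box p3, w   [neg-Box-rule on 7: fresh world w, uRw]
14. Box p2 implies not Box p3, w   [Box-rule on 4 via uRw]
15. Box p2, w   [Box-rule on 6 via uRw]
16. not Box p2, w   [implies-rule on 14 (branches; this branch)]
17. not p3, x   [neg-Box-rule on 12: fresh world x, vRx]
18. p2, x   [Box-rule on 10 via vRx]
19. not p2, y   [neg-Box-rule on 16: fresh world y, wRy]
20. p3, y   [Box-rule on 13 via wRy]
21. p2, y   [Box-rule on 15 via wRy]
Accessibility: uRv, uRw, vRx, wRy
Branch closes: p2 and not p2 both at y.
All branches of the tableau close; one closing branch shown above.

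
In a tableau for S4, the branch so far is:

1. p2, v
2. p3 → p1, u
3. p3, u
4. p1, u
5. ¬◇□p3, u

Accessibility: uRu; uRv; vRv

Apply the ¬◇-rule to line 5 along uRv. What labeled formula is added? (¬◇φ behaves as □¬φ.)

¬◇φ behaves as □¬φ: propagate the negated body to each accessible world.

¬□p3, v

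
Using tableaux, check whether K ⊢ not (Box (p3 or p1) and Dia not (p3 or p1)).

Tableau for the negation Box (p3 or p1) and Dia not (p3 or p1):
1. Box (p3 or p1) and Dia not (p3 or p1), u
2. Box (p3 or p1), u
3. Dia not (p3 or p1), u
4. not (p3 or p1), v
5. not p3, v
6. not p1, v
7. p3 or p1, v
8. p1, v
Accessibility: uRv
Branch closes: p1 and not p1 both at v.
Every branch of the negation's tableau closes; the branch above is one of them.

Valid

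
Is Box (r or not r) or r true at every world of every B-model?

Tableau for the negation not (Box (r or not r) or r):
1. not (Box (r or not r) or r), w0
2. not Box (r or not r), w0
3. not r, w0
4. not (r or not r), w1
5. not r, w1
6. r, w1
Accessibility: w0Rw0, w0Rw1, w1Rw0, w1Rw1
Branch closes: r and not r both at w1.
All branches of the negation close; one closing branch shown above.

Yes, valid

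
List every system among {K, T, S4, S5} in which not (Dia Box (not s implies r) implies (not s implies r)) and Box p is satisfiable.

S4-tableau for the formula:
1. not (Dia Box (not s implies r) implies (not s implies r)) and Box p, 0
2. not (Dia Box (not s implies r) implies (not s implies r)), 0
3. Box p, 0
4. Dia Box (not s implies r), 0
5. not (not s implies r), 0
6. not s, 0
7. not r, 0
8. p, 0
9. Box (not s implies r), 1
10. p, 1
11. not s implies r, 1
12. r, 1
Accessibility: 0R0, 0R1, 1R1
Complete open branch: satisfiable in S4, hence also in K, T (this S4-model is also a K-model and a T-model).
S5-tableau for the formula:
1. not (Dia Box (not s implies r) implies (not s implies r)) and Box p, 0
2. not (Dia Box (not s implies r) implies (not s implies r)), 0
3. Box p, 0
4. Dia Box (not s implies r), 0
5. not (not s implies r), 0
6. not s, 0
7. not r, 0
8. p, 0
9. Box (not s implies r), 1
10. p, 1
11. not s implies r, 0
12. not s implies r, 1
13. r, 0
Accessibility: 0R0, 0R1, 1R0, 1R1
Branch closes: r and not r both at 0.
Every branch closes (one shown): unsatisfiable in S5.

K, T, S4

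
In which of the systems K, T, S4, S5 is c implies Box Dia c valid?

S5-tableau for the negation not (c implies Box Dia c):
1. not (c implies Box Dia c), w0
2. c, w0
3. not Box Dia c, w0
4. not Dia c, w1
5. not c, w0
Accessibility: w0Rw0, w0Rw1, w1Rw0, w1Rw1
Branch closes: c and not c both at w0.
Every branch closes (one shown): valid in S5.
S4-tableau for the negation not (c implies Box Dia c):
1. not (c implies Box Dia c), w0
2. c, w0
3. not Box Dia c, w0
4. not Dia c, w1
5. not c, w1
Accessibility: w0Rw0, w0Rw1, w1Rw1
Complete open branch: countermodel on an S4-frame, so not valid in S4, nor in K, T (the same frame is also a K-frame and a T-frame).

S5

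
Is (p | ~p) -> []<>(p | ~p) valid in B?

Valid in B

Tableau for the negation ~((p | ~p) -> []<>(p | ~p)):
1. ~((p | ~p) -> []<>(p | ~p)), w0
2. p | ~p, w0
3. ~[]<>(p | ~p), w0
4. ~p, w0
5. ~<>(p | ~p), w1
6. ~(p | ~p), w0
7. p, w0
Accessibility: w0Rw0, w0Rw1, w1Rw0, w1Rw1
Branch closes: p and ~p both at w0.
Every branch of the negation's tableau closes; the branch above is one of them.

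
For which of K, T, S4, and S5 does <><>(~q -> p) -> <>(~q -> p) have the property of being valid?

S4-tableau for the negation ~(<><>(~q -> p) -> <>(~q -> p)):
1. ~(<><>(~q -> p) -> <>(~q -> p)), u
2. <><>(~q -> p), u   [~->-rule on 1]
3. ~<>(~q -> p), u   [~->-rule on 1]
4. ~(~q -> p), u   [~<>-rule on 3 via uRu]
5. ~q, u   [~->-rule on 4]
6. ~p, u   [~->-rule on 4]
7. <>(~q -> p), v   [<>-rule on 2: fresh world v, uRv]
8. ~(~q -> p), v   [~<>-rule on 3 via uRv]
9. ~q, v   [~->-rule on 8]
10. ~p, v   [~->-rule on 8]
11. ~q -> p, w   [<>-rule on 7: fresh world w, vRw]
12. ~(~q -> p), w   [~<>-rule on 3 via uRw]
13. ~q, w   [~->-rule on 12]
14. ~p, w   [~->-rule on 12]
15. p, w   [->-rule on 11 (branches; this branch)]
Accessibility: uRu, uRv, uRw, vRv, vRw, wRw
Branch closes: p and ~p both at w.
Every branch closes (one shown): valid in S4, hence also in S5 (every theorem of S4 is a theorem of S5).
T-tableau for the negation ~(<><>(~q -> p) -> <>(~q -> p)):
1. ~(<><>(~q -> p) -> <>(~q -> p)), u
2. <><>(~q -> p), u   [~->-rule on 1]
3. ~<>(~q -> p), u   [~->-rule on 1]
4. ~(~q -> p), u   [~<>-rule on 3 via uRu]
5. ~q, u   [~->-rule on 4]
6. ~p, u   [~->-rule on 4]
7. <>(~q -> p), v   [<>-rule on 2: fresh world v, uRv]
8. ~(~q -> p), v   [~<>-rule on 3 via uRv]
9. ~q, v   [~->-rule on 8]
10. ~p, v   [~->-rule on 8]
11. ~q -> p, w   [<>-rule on 7: fresh world w, vRw]
12. p, w   [->-rule on 11 (branches; this branch)]
Accessibility: uRu, uRv, vRv, vRw, wRw
Complete open branch: countermodel on a T-frame, so not valid in T, nor in K (the same frame is also a K-frame).

S4, S5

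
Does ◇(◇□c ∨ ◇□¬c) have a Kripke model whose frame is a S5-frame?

1. ◇(◇□c ∨ ◇□¬c), 0
2. ◇□c ∨ ◇□¬c, 1
3. ◇□¬c, 1
4. □¬c, 2
5. ¬c, 0
6. ¬c, 1
7. ¬c, 2
Accessibility: 0R0, 0R1, 0R2, 1R0, 1R1, 1R2, 2R0, 2R1, 2R2

Yes, satisfiable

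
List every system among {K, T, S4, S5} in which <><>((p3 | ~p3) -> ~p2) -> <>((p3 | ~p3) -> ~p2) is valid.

S4, S5

T-tableau for the negation ~(<><>((p3 | ~p3) -> ~p2) -> <>((p3 | ~p3) -> ~p2)):
1. ~(<><>((p3 | ~p3) -> ~p2) -> <>((p3 | ~p3) -> ~p2)), 0
2. <><>((p3 | ~p3) -> ~p2), 0   [~->-rule on 1]
3. ~<>((p3 | ~p3) -> ~p2), 0   [~->-rule on 1]
4. ~((p3 | ~p3) -> ~p2), 0   [~<>-rule on 3 via 0R0]
5. p3 | ~p3, 0   [~->-rule on 4]
6. p2, 0   [~->-rule on 4]
7. ~p3, 0   [|-rule on 5 (branches; this branch)]
8. <>((p3 | ~p3) -> ~p2), 1   [<>-rule on 2: fresh world 1, 0R1]
9. ~((p3 | ~p3) -> ~p2), 1   [~<>-rule on 3 via 0R1]
10. p3 | ~p3, 1   [~->-rule on 9]
11. p2, 1   [~->-rule on 9]
12. ~p3, 1   [|-rule on 10 (branches; this branch)]
13. (p3 | ~p3) -> ~p2, 2   [<>-rule on 8: fresh world 2, 1R2]
14. ~p2, 2   [->-rule on 13 (branches; this branch)]
Accessibility: 0R0, 0R1, 1R1, 1R2, 2R2
Complete open branch: countermodel on a T-frame, so not valid in T, nor in K (the same frame is also a K-frame).
S4-tableau for the negation ~(<><>((p3 | ~p3) -> ~p2) -> <>((p3 | ~p3) -> ~p2)):
1. ~(<><>((p3 | ~p3) -> ~p2) -> <>((p3 | ~p3) -> ~p2)), 0
2. <><>((p3 | ~p3) -> ~p2), 0   [~->-rule on 1]
3. ~<>((p3 | ~p3) -> ~p2), 0   [~->-rule on 1]
4. ~((p3 | ~p3) -> ~p2), 0   [~<>-rule on 3 via 0R0]
5. p3 | ~p3, 0   [~->-rule on 4]
6. p2, 0   [~->-rule on 4]
7. ~p3, 0   [|-rule on 5 (branches; this branch)]
8. <>((p3 | ~p3) -> ~p2), 1   [<>-rule on 2: fresh world 1, 0R1]
9. ~((p3 | ~p3) -> ~p2), 1   [~<>-rule on 3 via 0R1]
10. p3 | ~p3, 1   [~->-rule on 9]
11. p2, 1   [~->-rule on 9]
12. ~p3, 1   [|-rule on 10 (branches; this branch)]
13. (p3 | ~p3) -> ~p2, 2   [<>-rule on 8: fresh world 2, 1R2]
14. ~((p3 | ~p3) -> ~p2), 2   [~<>-rule on 3 via 0R2]
15. p3 | ~p3, 2   [~->-rule on 14]
16. p2, 2   [~->-rule on 14]
17. ~(p3 | ~p3), 2   [->-rule on 13 (branches; this branch)]
18. ~p3, 2   [~|-rule on 17]
19. p3, 2   [~|-rule on 17]
Accessibility: 0R0, 0R1, 0R2, 1R1, 1R2, 2R2
Branch closes: p3 and ~p3 both at 2.
Every branch closes (one shown): valid in S4, hence also in S5 (every theorem of S4 is a theorem of S5).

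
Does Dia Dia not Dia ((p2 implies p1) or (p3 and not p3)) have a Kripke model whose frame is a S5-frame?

1. Dia Dia not Dia ((p2 implies p1) or (p3 and not p3)), u
2. Dia not Dia ((p2 implies p1) or (p3 and not p3)), v
3. not Dia ((p2 implies p1) or (p3 and not p3)), w
4. not ((p2 implies p1) or (p3 and not p3)), u
5. not (p2 implies p1), u
6. not (p3 and not p3), u
7. p2, u
8. not p1, u
9. not ((p2 implies p1) or (p3 and not p3)), v
10. not (p2 implies p1), v
11. not (p3 and not p3), v
12. p2, v
13. not p1, v
14. not ((p2 implies p1) or (p3 and not p3)), w
15. not (p2 implies p1), w
16. not (p3 and not p3), w
17. p2, w
18. not p1, w
19. p3, u
20. p3, v
21. p3, w
Accessibility: uRu, uRv, uRw, vRu, vRv, vRw, wRu, wRv, wRw

Satisfiable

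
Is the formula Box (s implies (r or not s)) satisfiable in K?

1. Box (s implies (r or not s)), u

Satisfiable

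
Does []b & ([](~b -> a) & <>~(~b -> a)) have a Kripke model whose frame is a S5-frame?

1. []b & ([](~b -> a) & <>~(~b -> a)), w0
2. []b, w0
3. [](~b -> a) & <>~(~b -> a), w0
4. [](~b -> a), w0
5. <>~(~b -> a), w0
6. b, w0
7. ~b -> a, w0
8. a, w0
9. ~(~b -> a), w1
10. ~b, w1
11. ~a, w1
12. b, w1
Accessibility: w0Rw0, w0Rw1, w1Rw0, w1Rw1
Branch closes: b and ~b both at w1.
All branches of the tableau close; one closing branch shown above.

Unsatisfiable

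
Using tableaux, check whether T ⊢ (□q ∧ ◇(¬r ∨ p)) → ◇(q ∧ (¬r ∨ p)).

Yes, valid

Tableau for the negation ¬((□q ∧ ◇(¬r ∨ p)) → ◇(q ∧ (¬r ∨ p))):
1. ¬((□q ∧ ◇(¬r ∨ p)) → ◇(q ∧ (¬r ∨ p))), w0
2. □q ∧ ◇(¬r ∨ p), w0
3. ¬◇(q ∧ (¬r ∨ p)), w0
4. □q, w0
5. ◇(¬r ∨ p), w0
6. ¬(q ∧ (¬r ∨ p)), w0
7. q, w0
8. ¬(¬r ∨ p), w0
9. r, w0
10. ¬p, w0
11. ¬r ∨ p, w1
12. ¬(q ∧ (¬r ∨ p)), w1
13. q, w1
14. p, w1
15. ¬(¬r ∨ p), w1
16. r, w1
17. ¬p, w1
Accessibility: w0Rw0, w0Rw1, w1Rw1
Branch closes: p and ¬p both at w1.
All branches of the negation close; one closing branch shown above.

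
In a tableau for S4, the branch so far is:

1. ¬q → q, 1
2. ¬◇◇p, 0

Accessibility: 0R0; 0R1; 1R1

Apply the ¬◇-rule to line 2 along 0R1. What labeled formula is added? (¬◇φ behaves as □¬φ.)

¬◇φ behaves as □¬φ: propagate the negated body to each accessible world.

¬◇p, 1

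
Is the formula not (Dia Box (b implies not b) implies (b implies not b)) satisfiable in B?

1. not (Dia Box (b implies not b) implies (b implies not b)), u
2. Dia Box (b implies not b), u   [neg-implies-rule on 1]
3. not (b implies not b), u   [neg-implies-rule on 1]
4. b, u   [neg-implies-rule on 3]
5. Box (b implies not b), v   [Dia-rule on 2: fresh world v, uRv]
6. b implies not b, u   [Box-rule on 5 via vRu]
7. b implies not b, v   [Box-rule on 5 via vRv]
8. not b, u   [implies-rule on 6 (branches; this branch)]
Accessibility: uRu, uRv, vRu, vRv
Branch closes: b and not b both at u.
All branches of the tableau close; one closing branch shown above.

No, unsatisfiable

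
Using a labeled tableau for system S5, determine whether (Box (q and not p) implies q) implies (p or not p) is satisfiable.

Satisfiable (open branch found)

1. (Box (q and not p) implies q) implies (p or not p), 0
2. p or not p, 0
3. not p, 0
Accessibility: 0R0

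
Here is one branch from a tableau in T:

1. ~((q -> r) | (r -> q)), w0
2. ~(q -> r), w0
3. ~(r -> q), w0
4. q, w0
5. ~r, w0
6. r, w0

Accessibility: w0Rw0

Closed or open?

Both r and ~r appear at w0.

Closed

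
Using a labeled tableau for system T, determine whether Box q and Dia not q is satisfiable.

1. Box q and Dia not q, u
2. Box q, u   [and-rule on 1]
3. Dia not q, u   [and-rule on 1]
4. q, u   [Box-rule on 2 via uRu]
5. not q, v   [Dia-rule on 3: fresh world v, uRv]
6. q, v   [Box-rule on 2 via uRv]
Accessibility: uRu, uRv, vRv
Branch closes: q and not q both at v.
All branches of the tableau close; one closing branch shown above.

Unsatisfiable (every branch closes)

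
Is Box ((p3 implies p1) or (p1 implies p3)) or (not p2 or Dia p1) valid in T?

Valid

Tableau for the negation not (Box ((p3 implies p1) or (p1 implies p3)) or (not p2 or Dia p1)):
1. not (Box ((p3 implies p1) or (p1 implies p3)) or (not p2 or Dia p1)), 0
2. not Box ((p3 implies p1) or (p1 implies p3)), 0   [neg-or-rule on 1]
3. not (not p2 or Dia p1), 0   [neg-or-rule on 1]
4. p2, 0   [neg-or-rule on 3]
5. not Dia p1, 0   [neg-or-rule on 3]
6. not p1, 0   [neg-Dia-rule on 5 via 0R0]
7. not ((p3 implies p1) or (p1 implies p3)), 1   [neg-Box-rule on 2: fresh world 1, 0R1]
8. not (p3 implies p1), 1   [neg-or-rule on 7]
9. not (p1 implies p3), 1   [neg-or-rule on 7]
10. p3, 1   [neg-implies-rule on 8]
11. not p1, 1   [neg-implies-rule on 8]
12. p1, 1   [neg-implies-rule on 9]
13. not p3, 1   [neg-implies-rule on 9]
Accessibility: 0R0, 0R1, 1R1
Branch closes: p1 and not p1 both at 1.
All branches of the negation close; one closing branch shown above.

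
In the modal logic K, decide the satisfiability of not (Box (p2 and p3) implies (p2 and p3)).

Satisfiable (open branch found)

1. not (Box (p2 and p3) implies (p2 and p3)), u
2. Box (p2 and p3), u   [neg-implies-rule on 1]
3. not (p2 and p3), u   [neg-implies-rule on 1]
4. not p3, u   [neg-and-rule on 3 (branches; this branch)]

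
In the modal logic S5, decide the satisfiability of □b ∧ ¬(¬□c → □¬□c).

Unsatisfiable (every branch closes)

1. □b ∧ ¬(¬□c → □¬□c), w0
2. □b, w0
3. ¬(¬□c → □¬□c), w0
4. ¬□c, w0
5. ¬□¬□c, w0
6. b, w0
7. ¬c, w1
8. b, w1
9. □c, w2
10. b, w2
11. c, w0
12. c, w1
Accessibility: w0Rw0, w0Rw1, w0Rw2, w1Rw0, w1Rw1, w1Rw2, w2Rw0, w2Rw1, w2Rw2
Branch closes: c and ¬c both at w1.
(One branch shown.) All branches close.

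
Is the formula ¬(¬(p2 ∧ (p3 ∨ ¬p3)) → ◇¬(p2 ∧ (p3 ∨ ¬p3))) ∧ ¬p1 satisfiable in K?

1. ¬(¬(p2 ∧ (p3 ∨ ¬p3)) → ◇¬(p2 ∧ (p3 ∨ ¬p3))) ∧ ¬p1, 0
2. ¬(¬(p2 ∧ (p3 ∨ ¬p3)) → ◇¬(p2 ∧ (p3 ∨ ¬p3))), 0
3. ¬p1, 0
4. ¬(p2 ∧ (p3 ∨ ¬p3)), 0
5. ¬◇¬(p2 ∧ (p3 ∨ ¬p3)), 0
6. ¬p2, 0

Satisfiable (open branch found)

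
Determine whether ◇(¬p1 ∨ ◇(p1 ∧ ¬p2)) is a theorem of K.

No, not valid

Tableau for the negation ¬◇(¬p1 ∨ ◇(p1 ∧ ¬p2)):
1. ¬◇(¬p1 ∨ ◇(p1 ∧ ¬p2)), 0
The negation has an open branch (countermodel exists).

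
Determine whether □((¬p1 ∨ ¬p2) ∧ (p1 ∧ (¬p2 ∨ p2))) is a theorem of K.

Tableau for the negation ¬□((¬p1 ∨ ¬p2) ∧ (p1 ∧ (¬p2 ∨ p2))):
1. ¬□((¬p1 ∨ ¬p2) ∧ (p1 ∧ (¬p2 ∨ p2))), w0
2. ¬((¬p1 ∨ ¬p2) ∧ (p1 ∧ (¬p2 ∨ p2))), w1
3. ¬(p1 ∧ (¬p2 ∨ p2)), w1
4. ¬p1, w1
Accessibility: w0Rw1
The negation has an open branch (countermodel exists).

Not valid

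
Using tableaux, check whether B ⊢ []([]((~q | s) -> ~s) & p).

Invalid (countermodel exists)

Tableau for the negation ~[]([]((~q | s) -> ~s) & p):
1. ~[]([]((~q | s) -> ~s) & p), w0
2. ~([]((~q | s) -> ~s) & p), w1   [~[]-rule on 1: fresh world w1, w0Rw1]
3. ~p, w1   [~&-rule on 2 (branches; this branch)]
Accessibility: w0Rw0, w0Rw1, w1Rw0, w1Rw1
The negation has an open branch (countermodel exists).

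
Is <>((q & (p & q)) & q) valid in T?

Tableau for the negation ~<>((q & (p & q)) & q):
1. ~<>((q & (p & q)) & q), u
2. ~((q & (p & q)) & q), u
3. ~q, u
Accessibility: uRu
The negation has an open branch (countermodel exists).

Invalid (countermodel exists)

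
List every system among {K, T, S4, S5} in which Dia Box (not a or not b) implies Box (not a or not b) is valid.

S4-tableau for the negation not (Dia Box (not a or not b) implies Box (not a or not b)):
1. not (Dia Box (not a or not b) implies Box (not a or not b)), 0
2. Dia Box (not a or not b), 0   [neg-implies-rule on 1]
3. not Box (not a or not b), 0   [neg-implies-rule on 1]
4. Box (not a or not b), 1   [Dia-rule on 2: fresh world 1, 0R1]
5. not a or not b, 1   [Box-rule on 4 via 1R1]
6. not b, 1   [or-rule on 5 (branches; this branch)]
7. not (not a or not b), 2   [neg-Box-rule on 3: fresh world 2, 0R2]
8. a, 2   [neg-or-rule on 7]
9. b, 2   [neg-or-rule on 7]
Accessibility: 0R0, 0R1, 0R2, 1R1, 2R2
Complete open branch: countermodel on an S4-frame, so not valid in S4, nor in K, T (the same frame is also a K-frame and a T-frame).
S5-tableau for the negation not (Dia Box (not a or not b) implies Box (not a or not b)):
1. not (Dia Box (not a or not b) implies Box (not a or not b)), 0
2. Dia Box (not a or not b), 0   [neg-implies-rule on 1]
3. not Box (not a or not b), 0   [neg-implies-rule on 1]
4. Box (not a or not b), 1   [Dia-rule on 2: fresh world 1, 0R1]
5. not a or not b, 0   [Box-rule on 4 via 1R0]
6. not a or not b, 1   [Box-rule on 4 via 1R1]
7. not b, 0   [or-rule on 5 (branches; this branch)]
8. not b, 1   [or-rule on 6 (branches; this branch)]
9. not (not a or not b), 2   [neg-Box-rule on 3: fresh world 2, 0R2]
10. a, 2   [neg-or-rule on 9]
11. b, 2   [neg-or-rule on 9]
12. not a or not b, 2   [Box-rule on 4 via 1R2]
13. not b, 2   [or-rule on 12 (branches; this branch)]
Accessibility: 0R0, 0R1, 0R2, 1R0, 1R1, 1R2, 2R0, 2R1, 2R2
Branch closes: b and not b both at 2.
Every branch closes (one shown): valid in S5.

S5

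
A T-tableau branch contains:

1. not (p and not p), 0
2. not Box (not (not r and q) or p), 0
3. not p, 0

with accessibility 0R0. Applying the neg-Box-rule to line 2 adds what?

a fresh world 1 with 0R1, and not (not (not r and q) or p) at 1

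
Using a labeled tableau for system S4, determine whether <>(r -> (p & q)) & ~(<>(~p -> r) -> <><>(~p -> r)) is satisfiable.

1. <>(r -> (p & q)) & ~(<>(~p -> r) -> <><>(~p -> r)), u
2. <>(r -> (p & q)), u
3. ~(<>(~p -> r) -> <><>(~p -> r)), u
4. <>(~p -> r), u
5. ~<><>(~p -> r), u
6. ~<>(~p -> r), u
7. ~(~p -> r), u
8. ~p, u
9. ~r, u
10. r -> (p & q), v
11. ~<>(~p -> r), v
12. ~(~p -> r), v
13. ~p, v
14. ~r, v
15. ~p -> r, w
16. ~<>(~p -> r), w
17. ~(~p -> r), w
18. ~p, w
19. ~r, w
20. r, w
Accessibility: uRu, uRv, uRw, vRv, wRw
Branch closes: r and ~r both at w.
(One branch shown.) All branches close.

Unsatisfiable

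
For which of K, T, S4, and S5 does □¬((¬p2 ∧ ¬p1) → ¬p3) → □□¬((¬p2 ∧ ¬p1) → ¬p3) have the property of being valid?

S4-tableau for the negation ¬(□¬((¬p2 ∧ ¬p1) → ¬p3) → □□¬((¬p2 ∧ ¬p1) → ¬p3)):
1. ¬(□¬((¬p2 ∧ ¬p1) → ¬p3) → □□¬((¬p2 ∧ ¬p1) → ¬p3)), w0
2. □¬((¬p2 ∧ ¬p1) → ¬p3), w0   [¬→-rule on 1]
3. ¬□□¬((¬p2 ∧ ¬p1) → ¬p3), w0   [¬→-rule on 1]
4. ¬((¬p2 ∧ ¬p1) → ¬p3), w0   [□-rule on 2 via w0Rw0]
5. ¬p2 ∧ ¬p1, w0   [¬→-rule on 4]
6. p3, w0   [¬→-rule on 4]
7. ¬p2, w0   [∧-rule on 5]
8. ¬p1, w0   [∧-rule on 5]
9. ¬□¬((¬p2 ∧ ¬p1) → ¬p3), w1   [¬□-rule on 3: fresh world w1, w0Rw1]
10. ¬((¬p2 ∧ ¬p1) → ¬p3), w1   [□-rule on 2 via w0Rw1]
11. ¬p2 ∧ ¬p1, w1   [¬→-rule on 10]
12. p3, w1   [¬→-rule on 10]
13. ¬p2, w1   [∧-rule on 11]
14. ¬p1, w1   [∧-rule on 11]
15. (¬p2 ∧ ¬p1) → ¬p3, w2   [¬□-rule on 9: fresh world w2, w1Rw2]
16. ¬((¬p2 ∧ ¬p1) → ¬p3), w2   [□-rule on 2 via w0Rw2]
17. ¬p2 ∧ ¬p1, w2   [¬→-rule on 16]
18. p3, w2   [¬→-rule on 16]
19. ¬p2, w2   [∧-rule on 17]
20. ¬p1, w2   [∧-rule on 17]
21. ¬(¬p2 ∧ ¬p1), w2   [→-rule on 15 (branches; this branch)]
22. p1, w2   [¬∧-rule on 21 (branches; this branch)]
Accessibility: w0Rw0, w0Rw1, w0Rw2, w1Rw1, w1Rw2, w2Rw2
Branch closes: p1 and ¬p1 both at w2.
Every branch closes (one shown): valid in S4, hence also in S5 (every theorem of S4 is a theorem of S5).
T-tableau for the negation ¬(□¬((¬p2 ∧ ¬p1) → ¬p3) → □□¬((¬p2 ∧ ¬p1) → ¬p3)):
1. ¬(□¬((¬p2 ∧ ¬p1) → ¬p3) → □□¬((¬p2 ∧ ¬p1) → ¬p3)), w0
2. □¬((¬p2 ∧ ¬p1) → ¬p3), w0   [¬→-rule on 1]
3. ¬□□¬((¬p2 ∧ ¬p1) → ¬p3), w0   [¬→-rule on 1]
4. ¬((¬p2 ∧ ¬p1) → ¬p3), w0   [□-rule on 2 via w0Rw0]
5. ¬p2 ∧ ¬p1, w0   [¬→-rule on 4]
6. p3, w0   [¬→-rule on 4]
7. ¬p2, w0   [∧-rule on 5]
8. ¬p1, w0   [∧-rule on 5]
9. ¬□¬((¬p2 ∧ ¬p1) → ¬p3), w1   [¬□-rule on 3: fresh world w1, w0Rw1]
10. ¬((¬p2 ∧ ¬p1) → ¬p3), w1   [□-rule on 2 via w0Rw1]
11. ¬p2 ∧ ¬p1, w1   [¬→-rule on 10]
12. p3, w1   [¬→-rule on 10]
13. ¬p2, w1   [∧-rule on 11]
14. ¬p1, w1   [∧-rule on 11]
15. (¬p2 ∧ ¬p1) → ¬p3, w2   [¬□-rule on 9: fresh world w2, w1Rw2]
16. ¬p3, w2   [→-rule on 15 (branches; this branch)]
Accessibility: w0Rw0, w0Rw1, w1Rw1, w1Rw2, w2Rw2
Complete open branch: countermodel on a T-frame, so not valid in T, nor in K (the same frame is also a K-frame).

S4, S5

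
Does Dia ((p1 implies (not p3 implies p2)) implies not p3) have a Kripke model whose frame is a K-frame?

1. Dia ((p1 implies (not p3 implies p2)) implies not p3), 0
2. (p1 implies (not p3 implies p2)) implies not p3, 1
3. not p3, 1
Accessibility: 0R1

Satisfiable (open branch found)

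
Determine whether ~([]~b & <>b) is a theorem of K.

Tableau for the negation []~b & <>b:
1. []~b & <>b, w0
2. []~b, w0   [&-rule on 1]
3. <>b, w0   [&-rule on 1]
4. b, w1   [<>-rule on 3: fresh world w1, w0Rw1]
5. ~b, w1   [[]-rule on 2 via w0Rw1]
Accessibility: w0Rw1
Branch closes: b and ~b both at w1.
Every branch of the negation's tableau closes; the branch above is one of them.

Valid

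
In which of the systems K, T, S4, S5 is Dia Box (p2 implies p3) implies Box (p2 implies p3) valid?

S5

S4-tableau for the negation not (Dia Box (p2 implies p3) implies Box (p2 implies p3)):
1. not (Dia Box (p2 implies p3) implies Box (p2 implies p3)), w0
2. Dia Box (p2 implies p3), w0   [neg-implies-rule on 1]
3. not Box (p2 implies p3), w0   [neg-implies-rule on 1]
4. Box (p2 implies p3), w1   [Dia-rule on 2: fresh world w1, w0Rw1]
5. p2 implies p3, w1   [Box-rule on 4 via w1Rw1]
6. p3, w1   [implies-rule on 5 (branches; this branch)]
7. not (p2 implies p3), w2   [neg-Box-rule on 3: fresh world w2, w0Rw2]
8. p2, w2   [neg-implies-rule on 7]
9. not p3, w2   [neg-implies-rule on 7]
Accessibility: w0Rw0, w0Rw1, w0Rw2, w1Rw1, w2Rw2
Complete open branch: countermodel on an S4-frame, so not valid in S4, nor in K, T (the same frame is also a K-frame and a T-frame).
S5-tableau for the negation not (Dia Box (p2 implies p3) implies Box (p2 implies p3)):
1. not (Dia Box (p2 implies p3) implies Box (p2 implies p3)), w0
2. Dia Box (p2 implies p3), w0   [neg-implies-rule on 1]
3. not Box (p2 implies p3), w0   [neg-implies-rule on 1]
4. Box (p2 implies p3), w1   [Dia-rule on 2: fresh world w1, w0Rw1]
5. p2 implies p3, w0   [Box-rule on 4 via w1Rw0]
6. p2 implies p3, w1   [Box-rule on 4 via w1Rw1]
7. p3, w0   [implies-rule on 5 (branches; this branch)]
8. p3, w1   [implies-rule on 6 (branches; this branch)]
9. not (p2 implies p3), w2   [neg-Box-rule on 3: fresh world w2, w0Rw2]
10. p2, w2   [neg-implies-rule on 9]
11. not p3, w2   [neg-implies-rule on 9]
12. p2 implies p3, w2   [Box-rule on 4 via w1Rw2]
13. p3, w2   [implies-rule on 12 (branches; this branch)]
Accessibility: w0Rw0, w0Rw1, w0Rw2, w1Rw0, w1Rw1, w1Rw2, w2Rw0, w2Rw1, w2Rw2
Branch closes: p3 and not p3 both at w2.
Every branch closes (one shown): valid in S5.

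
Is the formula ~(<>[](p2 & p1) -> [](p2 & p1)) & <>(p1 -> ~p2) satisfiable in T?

Yes, satisfiable

1. ~(<>[](p2 & p1) -> [](p2 & p1)) & <>(p1 -> ~p2), w0
2. ~(<>[](p2 & p1) -> [](p2 & p1)), w0
3. <>(p1 -> ~p2), w0
4. <>[](p2 & p1), w0
5. ~[](p2 & p1), w0
6. p1 -> ~p2, w1
7. ~p2, w1
8. [](p2 & p1), w2
9. p2 & p1, w2
10. p2, w2
11. p1, w2
12. ~(p2 & p1), w3
13. ~p1, w3
Accessibility: w0Rw0, w0Rw1, w0Rw2, w0Rw3, w1Rw1, w2Rw2, w3Rw3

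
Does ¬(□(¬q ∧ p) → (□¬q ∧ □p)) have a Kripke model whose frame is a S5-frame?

1. ¬(□(¬q ∧ p) → (□¬q ∧ □p)), u
2. □(¬q ∧ p), u   [¬→-rule on 1]
3. ¬(□¬q ∧ □p), u   [¬→-rule on 1]
4. ¬q ∧ p, u   [□-rule on 2 via uRu]
5. ¬q, u   [∧-rule on 4]
6. p, u   [∧-rule on 4]
7. ¬□p, u   [¬∧-rule on 3 (branches; this branch)]
8. ¬p, v   [¬□-rule on 7: fresh world v, uRv]
9. ¬q ∧ p, v   [□-rule on 2 via uRv]
10. ¬q, v   [∧-rule on 9]
11. p, v   [∧-rule on 9]
Accessibility: uRu, uRv, vRu, vRv
Branch closes: p and ¬p both at v.
Every branch closes; the branch above is one of them.

Unsatisfiable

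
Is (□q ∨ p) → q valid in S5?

Tableau for the negation ¬((□q ∨ p) → q):
1. ¬((□q ∨ p) → q), u
2. □q ∨ p, u
3. ¬q, u
4. p, u
Accessibility: uRu
The negation has an open branch (countermodel exists).

Not valid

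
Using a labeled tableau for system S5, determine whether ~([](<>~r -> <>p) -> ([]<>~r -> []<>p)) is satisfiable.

1. ~([](<>~r -> <>p) -> ([]<>~r -> []<>p)), u
2. [](<>~r -> <>p), u
3. ~([]<>~r -> []<>p), u
4. []<>~r, u
5. ~[]<>p, u
6. <>~r -> <>p, u
7. <>~r, u
8. <>p, u
9. ~<>p, v
10. <>~r -> <>p, v
11. <>~r, v
12. ~p, u
13. ~p, v
14. <>p, v
15. ~r, w
16. <>~r -> <>p, w
17. <>~r, w
18. ~p, w
19. <>p, w
20. p, x
21. <>~r -> <>p, x
22. <>~r, x
23. ~p, x
Accessibility: uRu, uRv, uRw, uRx, vRu, vRv, vRw, vRx, wRu, wRv, wRw, wRx, xRu, xRv, xRw, xRx
Branch closes: p and ~p both at x.
All branches of the tableau close; one closing branch shown above.

Unsatisfiable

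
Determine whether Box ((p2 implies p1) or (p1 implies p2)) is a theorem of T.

Tableau for the negation not Box ((p2 implies p1) or (p1 implies p2)):
1. not Box ((p2 implies p1) or (p1 implies p2)), u
2. not ((p2 implies p1) or (p1 implies p2)), v
3. not (p2 implies p1), v
4. not (p1 implies p2), v
5. p2, v
6. not p1, v
7. p1, v
8. not p2, v
Accessibility: uRu, uRv, vRv
Branch closes: p1 and not p1 both at v.
Every branch of the negation's tableau closes; the branch above is one of them.

Valid in T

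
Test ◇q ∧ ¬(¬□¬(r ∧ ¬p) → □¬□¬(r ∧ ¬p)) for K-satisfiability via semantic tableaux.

Satisfiable

1. ◇q ∧ ¬(¬□¬(r ∧ ¬p) → □¬□¬(r ∧ ¬p)), 0
2. ◇q, 0
3. ¬(¬□¬(r ∧ ¬p) → □¬□¬(r ∧ ¬p)), 0
4. ¬□¬(r ∧ ¬p), 0
5. ¬□¬□¬(r ∧ ¬p), 0
6. q, 1
7. r ∧ ¬p, 2
8. r, 2
9. ¬p, 2
10. □¬(r ∧ ¬p), 3
Accessibility: 0R1, 0R2, 0R3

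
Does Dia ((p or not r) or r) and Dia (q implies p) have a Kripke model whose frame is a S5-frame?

Satisfiable (open branch found)

1. Dia ((p or not r) or r) and Dia (q implies p), 0
2. Dia ((p or not r) or r), 0
3. Dia (q implies p), 0
4. (p or not r) or r, 1
5. r, 1
6. q implies p, 2
7. p, 2
Accessibility: 0R0, 0R1, 0R2, 1R0, 1R1, 1R2, 2R0, 2R1, 2R2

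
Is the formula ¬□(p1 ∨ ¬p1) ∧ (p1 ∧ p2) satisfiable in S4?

1. ¬□(p1 ∨ ¬p1) ∧ (p1 ∧ p2), 0
2. ¬□(p1 ∨ ¬p1), 0
3. p1 ∧ p2, 0
4. p1, 0
5. p2, 0
6. ¬(p1 ∨ ¬p1), 1
7. ¬p1, 1
8. p1, 1
Accessibility: 0R0, 0R1, 1R1
Branch closes: p1 and ¬p1 both at 1.
(One branch shown.) All branches close.

Unsatisfiable (every branch closes)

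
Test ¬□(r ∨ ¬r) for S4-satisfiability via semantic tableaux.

No, unsatisfiable

1. ¬□(r ∨ ¬r), w0
2. ¬(r ∨ ¬r), w1
3. ¬r, w1
4. r, w1
Accessibility: w0Rw0, w0Rw1, w1Rw1
Branch closes: r and ¬r both at w1.
(One branch shown.) All branches close.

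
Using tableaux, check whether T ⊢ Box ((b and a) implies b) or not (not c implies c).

Tableau for the negation not (Box ((b and a) implies b) or not (not c implies c)):
1. not (Box ((b and a) implies b) or not (not c implies c)), u
2. not Box ((b and a) implies b), u
3. not c implies c, u
4. c, u
5. not ((b and a) implies b), v
6. b and a, v
7. not b, v
8. b, v
9. a, v
Accessibility: uRu, uRv, vRv
Branch closes: b and not b both at v.
Every branch of the negation's tableau closes; the branch above is one of them.

Valid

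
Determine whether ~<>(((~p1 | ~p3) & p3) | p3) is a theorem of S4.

Invalid (countermodel exists)

Tableau for the negation <>(((~p1 | ~p3) & p3) | p3):
1. <>(((~p1 | ~p3) & p3) | p3), 0
2. ((~p1 | ~p3) & p3) | p3, 1   [<>-rule on 1: fresh world 1, 0R1]
3. p3, 1   [|-rule on 2 (branches; this branch)]
Accessibility: 0R0, 0R1, 1R1
The negation has an open branch (countermodel exists).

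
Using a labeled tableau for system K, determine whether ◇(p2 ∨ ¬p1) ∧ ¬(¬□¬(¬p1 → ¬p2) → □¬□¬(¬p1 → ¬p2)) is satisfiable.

1. ◇(p2 ∨ ¬p1) ∧ ¬(¬□¬(¬p1 → ¬p2) → □¬□¬(¬p1 → ¬p2)), 0
2. ◇(p2 ∨ ¬p1), 0
3. ¬(¬□¬(¬p1 → ¬p2) → □¬□¬(¬p1 → ¬p2)), 0
4. ¬□¬(¬p1 → ¬p2), 0
5. ¬□¬□¬(¬p1 → ¬p2), 0
6. p2 ∨ ¬p1, 1
7. ¬p1, 1
8. ¬p1 → ¬p2, 2
9. ¬p2, 2
10. □¬(¬p1 → ¬p2), 3
Accessibility: 0R1, 0R2, 0R3

Satisfiable (open branch found)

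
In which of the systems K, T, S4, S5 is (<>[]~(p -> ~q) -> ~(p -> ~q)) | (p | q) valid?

S4-tableau for the negation ~((<>[]~(p -> ~q) -> ~(p -> ~q)) | (p | q)):
1. ~((<>[]~(p -> ~q) -> ~(p -> ~q)) | (p | q)), u
2. ~(<>[]~(p -> ~q) -> ~(p -> ~q)), u   [~|-rule on 1]
3. ~(p | q), u   [~|-rule on 1]
4. <>[]~(p -> ~q), u   [~->-rule on 2]
5. p -> ~q, u   [~->-rule on 2]
6. ~p, u   [~|-rule on 3]
7. ~q, u   [~|-rule on 3]
8. []~(p -> ~q), v   [<>-rule on 4: fresh world v, uRv]
9. ~(p -> ~q), v   [[]-rule on 8 via vRv]
10. p, v   [~->-rule on 9]
11. q, v   [~->-rule on 9]
Accessibility: uRu, uRv, vRv
Complete open branch: countermodel on an S4-frame, so not valid in S4, nor in K, T (the same frame is also a K-frame and a T-frame).
S5-tableau for the negation ~((<>[]~(p -> ~q) -> ~(p -> ~q)) | (p | q)):
1. ~((<>[]~(p -> ~q) -> ~(p -> ~q)) | (p | q)), u
2. ~(<>[]~(p -> ~q) -> ~(p -> ~q)), u   [~|-rule on 1]
3. ~(p | q), u   [~|-rule on 1]
4. <>[]~(p -> ~q), u   [~->-rule on 2]
5. p -> ~q, u   [~->-rule on 2]
6. ~p, u   [~|-rule on 3]
7. ~q, u   [~|-rule on 3]
8. []~(p -> ~q), v   [<>-rule on 4: fresh world v, uRv]
9. ~(p -> ~q), u   [[]-rule on 8 via vRu]
10. p, u   [~->-rule on 9]
11. q, u   [~->-rule on 9]
Accessibility: uRu, uRv, vRu, vRv
Branch closes: p and ~p both at u.
Every branch closes (one shown): valid in S5.

S5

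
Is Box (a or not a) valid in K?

Valid

Tableau for the negation not Box (a or not a):
1. not Box (a or not a), u
2. not (a or not a), v   [neg-Box-rule on 1: fresh world v, uRv]
3. not a, v   [neg-or-rule on 2]
4. a, v   [neg-or-rule on 2]
Accessibility: uRv
Branch closes: a and not a both at v.
All branches of the negation close; one closing branch shown above.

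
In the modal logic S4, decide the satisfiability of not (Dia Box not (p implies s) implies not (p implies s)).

Satisfiable (open branch found)

1. not (Dia Box not (p implies s) implies not (p implies s)), w0
2. Dia Box not (p implies s), w0
3. p implies s, w0
4. s, w0
5. Box not (p implies s), w1
6. not (p implies s), w1
7. p, w1
8. not s, w1
Accessibility: w0Rw0, w0Rw1, w1Rw1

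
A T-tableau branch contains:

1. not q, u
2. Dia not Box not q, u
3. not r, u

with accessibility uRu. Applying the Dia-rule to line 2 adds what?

a fresh world v with uRv, and not Box not q at v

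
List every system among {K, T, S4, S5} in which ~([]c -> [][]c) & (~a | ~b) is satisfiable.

S4-tableau for the formula:
1. ~([]c -> [][]c) & (~a | ~b), u
2. ~([]c -> [][]c), u   [&-rule on 1]
3. ~a | ~b, u   [&-rule on 1]
4. []c, u   [~->-rule on 2]
5. ~[][]c, u   [~->-rule on 2]
6. c, u   [[]-rule on 4 via uRu]
7. ~b, u   [|-rule on 3 (branches; this branch)]
8. ~[]c, v   [~[]-rule on 5: fresh world v, uRv]
9. c, v   [[]-rule on 4 via uRv]
10. ~c, w   [~[]-rule on 8: fresh world w, vRw]
11. c, w   [[]-rule on 4 via uRw]
Accessibility: uRu, uRv, uRw, vRv, vRw, wRw
Branch closes: c and ~c both at w.
Every branch closes (one shown): unsatisfiable in S4, hence also in S5 (every S5-frame is an S4-frame).
T-tableau for the formula:
1. ~([]c -> [][]c) & (~a | ~b), u
2. ~([]c -> [][]c), u   [&-rule on 1]
3. ~a | ~b, u   [&-rule on 1]
4. []c, u   [~->-rule on 2]
5. ~[][]c, u   [~->-rule on 2]
6. c, u   [[]-rule on 4 via uRu]
7. ~b, u   [|-rule on 3 (branches; this branch)]
8. ~[]c, v   [~[]-rule on 5: fresh world v, uRv]
9. c, v   [[]-rule on 4 via uRv]
10. ~c, w   [~[]-rule on 8: fresh world w, vRw]
Accessibility: uRu, uRv, vRv, vRw, wRw
Complete open branch: satisfiable in T, hence also in K (this T-model is also a K-model).

K, T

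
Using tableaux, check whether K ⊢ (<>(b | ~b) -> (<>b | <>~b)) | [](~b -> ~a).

Valid

Tableau for the negation ~((<>(b | ~b) -> (<>b | <>~b)) | [](~b -> ~a)):
1. ~((<>(b | ~b) -> (<>b | <>~b)) | [](~b -> ~a)), u
2. ~(<>(b | ~b) -> (<>b | <>~b)), u   [~|-rule on 1]
3. ~[](~b -> ~a), u   [~|-rule on 1]
4. <>(b | ~b), u   [~->-rule on 2]
5. ~(<>b | <>~b), u   [~->-rule on 2]
6. ~<>b, u   [~|-rule on 5]
7. ~<>~b, u   [~|-rule on 5]
8. ~(~b -> ~a), v   [~[]-rule on 3: fresh world v, uRv]
9. ~b, v   [~->-rule on 8]
10. a, v   [~->-rule on 8]
11. b, v   [~<>-rule on 7 via uRv]
Accessibility: uRv
Branch closes: b and ~b both at v.
All branches of the negation close; one closing branch shown above.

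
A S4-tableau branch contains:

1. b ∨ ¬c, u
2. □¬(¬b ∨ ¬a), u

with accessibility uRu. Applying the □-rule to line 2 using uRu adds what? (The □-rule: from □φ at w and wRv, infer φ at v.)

¬(¬b ∨ ¬a), u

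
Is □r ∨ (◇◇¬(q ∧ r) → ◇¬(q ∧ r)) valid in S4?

Valid in S4

Tableau for the negation ¬(□r ∨ (◇◇¬(q ∧ r) → ◇¬(q ∧ r))):
1. ¬(□r ∨ (◇◇¬(q ∧ r) → ◇¬(q ∧ r))), w0
2. ¬□r, w0
3. ¬(◇◇¬(q ∧ r) → ◇¬(q ∧ r)), w0
4. ◇◇¬(q ∧ r), w0
5. ¬◇¬(q ∧ r), w0
6. q ∧ r, w0
7. q, w0
8. r, w0
9. ¬r, w1
10. q ∧ r, w1
11. q, w1
12. r, w1
Accessibility: w0Rw0, w0Rw1, w1Rw1
Branch closes: r and ¬r both at w1.
All branches of the negation close; one closing branch shown above.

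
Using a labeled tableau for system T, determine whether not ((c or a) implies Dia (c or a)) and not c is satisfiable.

1. not ((c or a) implies Dia (c or a)) and not c, u
2. not ((c or a) implies Dia (c or a)), u
3. not c, u
4. c or a, u
5. not Dia (c or a), u
6. not (c or a), u
7. not a, u
8. a, u
Accessibility: uRu
Branch closes: a and not a both at u.
Every branch closes; the branch above is one of them.

Unsatisfiable (every branch closes)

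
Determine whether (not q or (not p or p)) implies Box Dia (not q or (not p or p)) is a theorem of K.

Tableau for the negation not ((not q or (not p or p)) implies Box Dia (not q or (not p or p))):
1. not ((not q or (not p or p)) implies Box Dia (not q or (not p or p))), w0
2. not q or (not p or p), w0
3. not Box Dia (not q or (not p or p)), w0
4. not p or p, w0
5. p, w0
6. not Dia (not q or (not p or p)), w1
Accessibility: w0Rw1
The negation has an open branch (countermodel exists).

Not valid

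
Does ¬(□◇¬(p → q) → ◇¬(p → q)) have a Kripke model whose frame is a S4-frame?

Unsatisfiable (every branch closes)

1. ¬(□◇¬(p → q) → ◇¬(p → q)), w0
2. □◇¬(p → q), w0   [¬→-rule on 1]
3. ¬◇¬(p → q), w0   [¬→-rule on 1]
4. ◇¬(p → q), w0   [□-rule on 2 via w0Rw0]
5. p → q, w0   [¬◇-rule on 3 via w0Rw0]
6. q, w0   [→-rule on 5 (branches; this branch)]
7. ¬(p → q), w1   [◇-rule on 4: fresh world w1, w0Rw1]
8. p, w1   [¬→-rule on 7]
9. ¬q, w1   [¬→-rule on 7]
10. ◇¬(p → q), w1   [□-rule on 2 via w0Rw1]
11. p → q, w1   [¬◇-rule on 3 via w0Rw1]
12. q, w1   [→-rule on 11 (branches; this branch)]
Accessibility: w0Rw0, w0Rw1, w1Rw1
Branch closes: q and ¬q both at w1.
All branches of the tableau close; one closing branch shown above.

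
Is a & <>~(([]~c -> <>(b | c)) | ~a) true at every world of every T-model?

Tableau for the negation ~(a & <>~(([]~c -> <>(b | c)) | ~a)):
1. ~(a & <>~(([]~c -> <>(b | c)) | ~a)), u
2. ~<>~(([]~c -> <>(b | c)) | ~a), u
3. ([]~c -> <>(b | c)) | ~a, u
4. ~a, u
Accessibility: uRu
The negation has an open branch (countermodel exists).

Invalid (countermodel exists)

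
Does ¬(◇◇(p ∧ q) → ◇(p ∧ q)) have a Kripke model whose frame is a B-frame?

Satisfiable (open branch found)

1. ¬(◇◇(p ∧ q) → ◇(p ∧ q)), w0
2. ◇◇(p ∧ q), w0
3. ¬◇(p ∧ q), w0
4. ¬(p ∧ q), w0
5. ¬q, w0
6. ◇(p ∧ q), w1
7. ¬(p ∧ q), w1
8. ¬q, w1
9. p ∧ q, w2
10. p, w2
11. q, w2
Accessibility: w0Rw0, w0Rw1, w1Rw0, w1Rw1, w1Rw2, w2Rw1, w2Rw2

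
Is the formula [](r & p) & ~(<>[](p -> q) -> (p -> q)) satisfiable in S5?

No, unsatisfiable

1. [](r & p) & ~(<>[](p -> q) -> (p -> q)), u
2. [](r & p), u
3. ~(<>[](p -> q) -> (p -> q)), u
4. <>[](p -> q), u
5. ~(p -> q), u
6. p, u
7. ~q, u
8. r & p, u
9. r, u
10. [](p -> q), v
11. r & p, v
12. r, v
13. p, v
14. p -> q, u
15. p -> q, v
16. q, u
Accessibility: uRu, uRv, vRu, vRv
Branch closes: q and ~q both at u.
(One branch shown.) All branches close.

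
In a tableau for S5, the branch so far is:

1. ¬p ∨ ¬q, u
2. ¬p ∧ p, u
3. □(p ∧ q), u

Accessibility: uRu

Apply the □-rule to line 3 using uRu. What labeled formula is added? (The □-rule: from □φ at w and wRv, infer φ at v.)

p ∧ q, u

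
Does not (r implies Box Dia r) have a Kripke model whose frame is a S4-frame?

1. not (r implies Box Dia r), u
2. r, u   [neg-implies-rule on 1]
3. not Box Dia r, u   [neg-implies-rule on 1]
4. not Dia r, v   [neg-Box-rule on 3: fresh world v, uRv]
5. not r, v   [neg-Dia-rule on 4 via vRv]
Accessibility: uRu, uRv, vRv

Satisfiable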